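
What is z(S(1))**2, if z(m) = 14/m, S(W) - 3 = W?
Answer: 49/4 ≈ 12.250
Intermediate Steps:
S(W) = 3 + W
z(S(1))**2 = (14/(3 + 1))**2 = (14/4)**2 = (14*(1/4))**2 = (7/2)**2 = 49/4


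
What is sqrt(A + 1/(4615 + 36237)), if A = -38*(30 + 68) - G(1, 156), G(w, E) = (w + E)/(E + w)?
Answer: I*sqrt(1554149987887)/20426 ≈ 61.033*I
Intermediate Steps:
G(w, E) = 1 (G(w, E) = (E + w)/(E + w) = 1)
A = -3725 (A = -38*(30 + 68) - 1*1 = -38*98 - 1 = -3724 - 1 = -3725)
sqrt(A + 1/(4615 + 36237)) = sqrt(-3725 + 1/(4615 + 36237)) = sqrt(-3725 + 1/40852) = sqrt(-152173699/40852) = I*sqrt(1554149987887)/20426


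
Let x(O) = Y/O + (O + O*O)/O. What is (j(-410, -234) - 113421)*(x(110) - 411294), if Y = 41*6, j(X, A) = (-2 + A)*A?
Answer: 1316121779574/55 ≈ 2.3929e+10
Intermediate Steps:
j(X, A) = A*(-2 + A)
Y = 246
x(O) = 246/O + (O + O²)/O (x(O) = 246/O + (O + O*O)/O = 246/O + (O + O²)/O)
(j(-410, -234) - 113421)*(x(110) - 411294) = (-234*(-2 - 234) - 113421)*((1 + 110 + 246/110) - 411294) = (-234*(-236) - 113421)*((1 + 110 + 246*(1/110)) - 411294) = (55224 - 113421)*((1 + 110 + 123/55) - 411294) = -58197*(6228/55 - 411294) = -58197*(-22614942/55) = 1316121779574/55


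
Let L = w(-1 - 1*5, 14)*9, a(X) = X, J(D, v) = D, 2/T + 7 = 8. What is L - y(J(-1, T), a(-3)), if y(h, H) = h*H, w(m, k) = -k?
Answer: -129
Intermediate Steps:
T = 2 (T = 2/(-7 + 8) = 2/1 = 2*1 = 2)
w(m, k) = -k
y(h, H) = H*h
L = -126 (L = -1*14*9 = -14*9 = -126)
L - y(J(-1, T), a(-3)) = -126 - (-3)*(-1) = -126 - 1*3 = -126 - 3 = -129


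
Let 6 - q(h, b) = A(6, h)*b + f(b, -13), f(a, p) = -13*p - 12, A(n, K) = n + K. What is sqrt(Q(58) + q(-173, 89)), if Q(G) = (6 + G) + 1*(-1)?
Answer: 5*sqrt(591) ≈ 121.55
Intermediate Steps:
A(n, K) = K + n
f(a, p) = -12 - 13*p
Q(G) = 5 + G (Q(G) = (6 + G) - 1 = 5 + G)
q(h, b) = -151 - b*(6 + h) (q(h, b) = 6 - ((h + 6)*b + (-12 - 13*(-13))) = 6 - ((6 + h)*b + (-12 + 169)) = 6 - (b*(6 + h) + 157) = 6 - (157 + b*(6 + h)) = 6 + (-157 - b*(6 + h)) = -151 - b*(6 + h))
sqrt(Q(58) + q(-173, 89)) = sqrt((5 + 58) + (-151 - 1*89*(6 - 173))) = sqrt(63 + (-151 - 1*89*(-167))) = sqrt(63 + (-151 + 14863)) = sqrt(63 + 14712) = sqrt(14775) = 5*sqrt(591)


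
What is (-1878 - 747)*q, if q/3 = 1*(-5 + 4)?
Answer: 7875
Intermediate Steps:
q = -3 (q = 3*(1*(-5 + 4)) = 3*(1*(-1)) = 3*(-1) = -3)
(-1878 - 747)*q = (-1878 - 747)*(-3) = -2625*(-3) = 7875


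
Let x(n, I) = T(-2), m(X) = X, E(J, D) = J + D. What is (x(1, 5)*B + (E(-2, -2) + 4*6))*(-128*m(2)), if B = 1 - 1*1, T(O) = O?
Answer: -5120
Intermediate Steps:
E(J, D) = D + J
x(n, I) = -2
B = 0 (B = 1 - 1 = 0)
(x(1, 5)*B + (E(-2, -2) + 4*6))*(-128*m(2)) = (-2*0 + ((-2 - 2) + 4*6))*(-128*2) = (0 + (-4 + 24))*(-256) = (0 + 20)*(-256) = 20*(-256) = -5120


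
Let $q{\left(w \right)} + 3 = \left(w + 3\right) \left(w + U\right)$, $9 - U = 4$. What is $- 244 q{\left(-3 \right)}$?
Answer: $732$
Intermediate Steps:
$U = 5$ ($U = 9 - 4 = 5$)
$q{\left(w \right)} = -3 + \left(3 + w\right) \left(5 + w\right)$ ($q{\left(w \right)} = -3 + \left(w + 3\right) \left(w + 5\right) = -3 + \left(3 + w\right) \left(5 + w\right)$)
$- 244 q{\left(-3 \right)} = - 244 \left(12 + \left(-3\right)^{2} + 8 \left(-3\right)\right) = - 244 \left(12 + 9 - 24\right) = \left(-244\right) \left(-3\right) = 732$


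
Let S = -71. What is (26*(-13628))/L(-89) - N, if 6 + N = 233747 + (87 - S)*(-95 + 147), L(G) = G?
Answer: -21179845/89 ≈ -2.3798e+5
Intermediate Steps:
N = 241957 (N = -6 + (233747 + (87 - 1*(-71))*(-95 + 147)) = -6 + (233747 + (87 + 71)*52) = -6 + (233747 + 158*52) = -6 + (233747 + 8216) = -6 + 241963 = 241957)
(26*(-13628))/L(-89) - N = (26*(-13628))/(-89) - 1*241957 = -354328*(-1/89) - 241957 = 354328/89 - 241957 = -21179845/89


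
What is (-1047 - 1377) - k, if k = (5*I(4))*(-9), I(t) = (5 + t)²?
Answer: 1221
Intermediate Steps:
k = -3645 (k = (5*(5 + 4)²)*(-9) = (5*9²)*(-9) = (5*81)*(-9) = 405*(-9) = -3645)
(-1047 - 1377) - k = (-1047 - 1377) - 1*(-3645) = -2424 + 3645 = 1221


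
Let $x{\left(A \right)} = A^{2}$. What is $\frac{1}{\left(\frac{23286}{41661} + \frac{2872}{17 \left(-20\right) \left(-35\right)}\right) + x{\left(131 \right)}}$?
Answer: $\frac{41313825}{709019613641} \approx 5.8269 \cdot 10^{-5}$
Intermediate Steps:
$\frac{1}{\left(\frac{23286}{41661} + \frac{2872}{17 \left(-20\right) \left(-35\right)}\right) + x{\left(131 \right)}} = \frac{1}{\left(\frac{23286}{41661} + \frac{2872}{17 \left(-20\right) \left(-35\right)}\right) + 131^{2}} = \frac{1}{\left(23286 \cdot \frac{1}{41661} + \frac{2872}{\left(-340\right) \left(-35\right)}\right) + 17161} = \frac{1}{\left(\frac{7762}{13887} + \frac{2872}{11900}\right) + 17161} = \frac{1}{\left(\frac{7762}{13887} + 2872 \cdot \frac{1}{11900}\right) + 17161} = \frac{1}{\left(\frac{7762}{13887} + \frac{718}{2975}\right) + 17161} = \frac{1}{\frac{33062816}{41313825} + 17161} = \frac{1}{\frac{709019613641}{41313825}} = \frac{41313825}{709019613641}$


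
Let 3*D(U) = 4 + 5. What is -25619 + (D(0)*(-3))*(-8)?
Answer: -25547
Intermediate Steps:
D(U) = 3 (D(U) = (4 + 5)/3 = (1/3)*9 = 3)
-25619 + (D(0)*(-3))*(-8) = -25619 + (3*(-3))*(-8) = -25619 - 9*(-8) = -25619 + 72 = -25547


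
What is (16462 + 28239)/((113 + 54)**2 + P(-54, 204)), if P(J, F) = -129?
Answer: 44701/27760 ≈ 1.6103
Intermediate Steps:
(16462 + 28239)/((113 + 54)**2 + P(-54, 204)) = (16462 + 28239)/((113 + 54)**2 - 129) = 44701/(167**2 - 129) = 44701/(27889 - 129) = 44701/27760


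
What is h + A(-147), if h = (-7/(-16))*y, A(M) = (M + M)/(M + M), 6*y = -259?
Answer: -1717/96 ≈ -17.885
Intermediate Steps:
y = -259/6 (y = (1/6)*(-259) = -259/6 ≈ -43.167)
A(M) = 1 (A(M) = (2*M)/((2*M)) = (2*M)*(1/(2*M)) = 1)
h = -1813/96 (h = -7/(-16)*(-259/6) = -7*(-1/16)*(-259/6) = (7/16)*(-259/6) = -1813/96 ≈ -18.885)
h + A(-147) = -1813/96 + 1 = -1717/96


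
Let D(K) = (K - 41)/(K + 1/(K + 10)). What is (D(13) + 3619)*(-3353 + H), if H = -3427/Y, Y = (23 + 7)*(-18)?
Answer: -122556600488/10125 ≈ -1.2104e+7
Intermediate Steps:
Y = -540 (Y = 30*(-18) = -540)
H = 3427/540 (H = -3427/(-540) = -3427*(-1/540) = 3427/540 ≈ 6.3463)
D(K) = (-41 + K)/(K + 1/(10 + K))
(D(13) + 3619)*(-3353 + H) = ((-410 + 13² - 31*13)/(1 + 13² + 10*13) + 3619)*(-3353 + 3427/540) = ((-410 + 169 - 403)/(1 + 169 + 130) + 3619)*(-1807193/540) = (-644/300 + 3619)*(-1807193/540) = ((1/300)*(-644) + 3619)*(-1807193/540) = (-161/75 + 3619)*(-1807193/540) = (271264/75)*(-1807193/540) = -122556600488/10125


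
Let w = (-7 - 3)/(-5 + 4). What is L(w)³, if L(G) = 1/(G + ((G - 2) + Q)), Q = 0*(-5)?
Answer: 1/5832 ≈ 0.00017147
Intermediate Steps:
w = 10 (w = -10/(-1) = -10*(-1) = 10)
Q = 0
L(G) = 1/(-2 + 2*G) (L(G) = 1/(G + ((G - 2) + 0)) = 1/(G + ((-2 + G) + 0)) = 1/(G + (-2 + G)) = 1/(-2 + 2*G))
L(w)³ = (1/(2*(-1 + 10)))³ = ((½)/9)³ = ((½)*(⅑))³ = (1/18)³ = 1/5832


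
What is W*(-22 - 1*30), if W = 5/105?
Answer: -52/21 ≈ -2.4762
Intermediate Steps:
W = 1/21 (W = 5*(1/105) = 1/21 ≈ 0.047619)
W*(-22 - 1*30) = (-22 - 1*30)/21 = (-22 - 30)/21 = (1/21)*(-52) = -52/21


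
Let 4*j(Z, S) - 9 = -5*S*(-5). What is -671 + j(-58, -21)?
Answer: -800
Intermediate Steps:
j(Z, S) = 9/4 + 25*S/4 (j(Z, S) = 9/4 + (-5*S*(-5))/4 = 9/4 + (25*S)/4 = 9/4 + 25*S/4)
-671 + j(-58, -21) = -671 + (9/4 + (25/4)*(-21)) = -671 + (9/4 - 525/4) = -671 - 129 = -800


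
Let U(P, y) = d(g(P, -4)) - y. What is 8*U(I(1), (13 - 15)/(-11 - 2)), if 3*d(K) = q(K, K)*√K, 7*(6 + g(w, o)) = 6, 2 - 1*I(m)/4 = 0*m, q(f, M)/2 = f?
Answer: -16/13 - 1152*I*√7/49 ≈ -1.2308 - 62.202*I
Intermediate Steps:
q(f, M) = 2*f
I(m) = 8 (I(m) = 8 - 0*m = 8 - 4*0 = 8 + 0 = 8)
g(w, o) = -36/7 (g(w, o) = -6 + (⅐)*6 = -6 + 6/7 = -36/7)
d(K) = 2*K^(3/2)/3 (d(K) = ((2*K)*√K)/3 = (2*K^(3/2))/3 = 2*K^(3/2)/3)
U(P, y) = -y - 144*I*√7/49 (U(P, y) = 2*(-36/7)^(3/2)/3 - y = 2*(-216*I*√7/49)/3 - y = -144*I*√7/49 - y = -y - 144*I*√7/49)
8*U(I(1), (13 - 15)/(-11 - 2)) = 8*(-(13 - 15)/(-11 - 2) - 144*I*√7/49) = 8*(-(-2)/(-13) - 144*I*√7/49) = 8*(-(-2)*(-1)/13 - 144*I*√7/49) = 8*(-1*2/13 - 144*I*√7/49) = 8*(-2/13 - 144*I*√7/49) = -16/13 - 1152*I*√7/49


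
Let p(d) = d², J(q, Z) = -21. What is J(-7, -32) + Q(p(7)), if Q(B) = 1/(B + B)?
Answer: -2057/98 ≈ -20.990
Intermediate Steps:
Q(B) = 1/(2*B)
J(-7, -32) + Q(p(7)) = -21 + 1/(2*(7²)) = -21 + (½)/49 = -21 + (½)*(1/49) = -21 + 1/98 = -2057/98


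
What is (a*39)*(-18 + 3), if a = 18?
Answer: -10530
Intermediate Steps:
(a*39)*(-18 + 3) = (18*39)*(-18 + 3) = 702*(-15) = -10530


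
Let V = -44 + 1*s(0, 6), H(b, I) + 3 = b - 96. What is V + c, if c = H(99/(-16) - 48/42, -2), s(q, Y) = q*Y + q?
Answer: -16837/112 ≈ -150.33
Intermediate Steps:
s(q, Y) = q + Y*q (s(q, Y) = Y*q + q = q + Y*q)
H(b, I) = -99 + b (H(b, I) = -3 + (b - 96) = -3 + (-96 + b) = -99 + b)
V = -44 (V = -44 + 1*(0*(1 + 6)) = -44 + 1*(0*7) = -44 + 1*0 = -44 + 0 = -44)
c = -11909/112 (c = -99 + (99/(-16) - 48/42) = -99 + (99*(-1/16) - 48*1/42) = -99 + (-99/16 - 8/7) = -99 - 821/112 = -11909/112 ≈ -106.33)
V + c = -44 - 11909/112 = -16837/112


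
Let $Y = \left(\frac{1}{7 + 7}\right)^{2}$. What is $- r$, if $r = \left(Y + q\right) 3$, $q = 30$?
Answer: $- \frac{17643}{196} \approx -90.015$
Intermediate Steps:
$Y = \frac{1}{196}$ ($Y = \left(\frac{1}{14}\right)^{2} = \frac{1}{196} \approx 0.005102$)
$r = \frac{17643}{196}$ ($r = \left(\frac{1}{196} + 30\right) 3 = \frac{5881}{196} \cdot 3 = \frac{17643}{196} \approx 90.015$)
$- r = \left(-1\right) \frac{17643}{196} = - \frac{17643}{196}$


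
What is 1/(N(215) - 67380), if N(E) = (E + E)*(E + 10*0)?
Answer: 1/25070 ≈ 3.9888e-5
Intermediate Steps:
N(E) = 2*E² (N(E) = (2*E)*(E + 0) = (2*E)*E = 2*E²)
1/(N(215) - 67380) = 1/(2*215² - 67380) = 1/(2*46225 - 67380) = 1/(92450 - 67380) = 1/25070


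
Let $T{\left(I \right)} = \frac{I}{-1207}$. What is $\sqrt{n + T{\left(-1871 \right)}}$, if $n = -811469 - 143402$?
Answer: $\frac{i \sqrt{1391100603182}}{1207} \approx 977.17 i$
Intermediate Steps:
$T{\left(I \right)} = - \frac{I}{1207}$ ($T{\left(I \right)} = I \left(- \frac{1}{1207}\right) = - \frac{I}{1207}$)
$n = -954871$
$\sqrt{n + T{\left(-1871 \right)}} = \sqrt{-954871 - - \frac{1871}{1207}} = \sqrt{-954871 + \frac{1871}{1207}} = \sqrt{- \frac{1152527426}{1207}} = \frac{i \sqrt{1391100603182}}{1207}$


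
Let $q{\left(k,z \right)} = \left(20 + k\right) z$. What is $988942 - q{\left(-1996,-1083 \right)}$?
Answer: $-1151066$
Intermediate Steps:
$q{\left(k,z \right)} = z \left(20 + k\right)$
$988942 - q{\left(-1996,-1083 \right)} = 988942 - - 1083 \left(20 - 1996\right) = 988942 - \left(-1083\right) \left(-1976\right) = 988942 - 2140008 = -1151066$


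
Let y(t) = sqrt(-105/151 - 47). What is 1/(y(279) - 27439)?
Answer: -4143289/113687714073 - I*sqrt(1087502)/113687714073 ≈ -3.6444e-5 - 9.1728e-9*I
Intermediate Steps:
y(t) = I*sqrt(1087502)/151 (y(t) = sqrt(-105*1/151 - 47) = sqrt(-105/151 - 47) = sqrt(-7202/151) = I*sqrt(1087502)/151)
1/(y(279) - 27439) = 1/(I*sqrt(1087502)/151 - 27439) = 1/(-27439 + I*sqrt(1087502)/151)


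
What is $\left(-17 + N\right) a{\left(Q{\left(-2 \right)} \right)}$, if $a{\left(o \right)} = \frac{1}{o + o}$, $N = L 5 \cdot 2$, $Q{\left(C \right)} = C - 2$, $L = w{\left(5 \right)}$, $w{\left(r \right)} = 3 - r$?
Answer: $\frac{37}{8} \approx 4.625$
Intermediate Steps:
$L = -2$ ($L = 3 - 5 = -2$)
$Q{\left(C \right)} = -2 + C$
$N = -20$ ($N = \left(-2\right) 5 \cdot 2 = \left(-10\right) 2 = -20$)
$a{\left(o \right)} = \frac{1}{2 o}$
$\left(-17 + N\right) a{\left(Q{\left(-2 \right)} \right)} = \left(-17 - 20\right) \frac{1}{2 \left(-2 - 2\right)} = - 37 \frac{1}{2 \left(-4\right)} = - 37 \cdot \frac{1}{2} \left(- \frac{1}{4}\right) = \left(-37\right) \left(- \frac{1}{8}\right) = \frac{37}{8}$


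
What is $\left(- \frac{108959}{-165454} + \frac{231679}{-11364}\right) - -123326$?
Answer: $\frac{115921412979133}{940109628} \approx 1.2331 \cdot 10^{5}$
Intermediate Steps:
$\left(- \frac{108959}{-165454} + \frac{231679}{-11364}\right) - -123326 = \left(\left(-108959\right) \left(- \frac{1}{165454}\right) + 231679 \left(- \frac{1}{11364}\right)\right) + 123326 = \left(\frac{108959}{165454} - \frac{231679}{11364}\right) + 123326 = - \frac{18547003595}{940109628} + 123326 = \frac{115921412979133}{940109628}$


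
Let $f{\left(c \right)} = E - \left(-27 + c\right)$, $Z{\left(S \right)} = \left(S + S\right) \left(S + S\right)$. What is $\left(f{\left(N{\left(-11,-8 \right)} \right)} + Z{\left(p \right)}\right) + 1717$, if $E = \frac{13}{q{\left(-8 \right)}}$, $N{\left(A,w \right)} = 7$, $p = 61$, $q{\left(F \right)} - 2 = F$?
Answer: $\frac{99713}{6} \approx 16619.0$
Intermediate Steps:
$q{\left(F \right)} = 2 + F$
$E = - \frac{13}{6}$ ($E = \frac{13}{2 - 8} = \frac{13}{-6} = 13 \left(- \frac{1}{6}\right) = - \frac{13}{6} \approx -2.1667$)
$Z{\left(S \right)} = 4 S^{2}$ ($Z{\left(S \right)} = 2 S 2 S = 4 S^{2}$)
$f{\left(c \right)} = \frac{149}{6} - c$ ($f{\left(c \right)} = - \frac{13}{6} - \left(-27 + c\right) = \frac{149}{6} - c$)
$\left(f{\left(N{\left(-11,-8 \right)} \right)} + Z{\left(p \right)}\right) + 1717 = \left(\left(\frac{149}{6} - 7\right) + 4 \cdot 61^{2}\right) + 1717 = \left(\left(\frac{149}{6} - 7\right) + 4 \cdot 3721\right) + 1717 = \left(\frac{107}{6} + 14884\right) + 1717 = \frac{89411}{6} + 1717 = \frac{99713}{6}$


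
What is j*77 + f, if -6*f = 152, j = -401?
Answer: -92707/3 ≈ -30902.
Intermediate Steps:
f = -76/3 (f = -1/6*152 = -76/3 ≈ -25.333)
j*77 + f = -401*77 - 76/3 = -30877 - 76/3 = -92707/3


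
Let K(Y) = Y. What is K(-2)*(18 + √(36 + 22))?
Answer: -36 - 2*√58 ≈ -51.232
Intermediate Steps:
K(-2)*(18 + √(36 + 22)) = -2*(18 + √(36 + 22)) = -2*(18 + √58) = -36 - 2*√58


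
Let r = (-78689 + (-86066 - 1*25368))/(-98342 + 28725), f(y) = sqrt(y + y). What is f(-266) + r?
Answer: 190123/69617 + 2*I*sqrt(133) ≈ 2.731 + 23.065*I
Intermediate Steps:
f(y) = sqrt(2)*sqrt(y) (f(y) = sqrt(2*y) = sqrt(2)*sqrt(y))
r = 190123/69617 (r = (-78689 + (-86066 - 25368))/(-69617) = (-78689 - 111434)*(-1/69617) = -190123*(-1/69617) = 190123/69617 ≈ 2.7310)
f(-266) + r = sqrt(2)*sqrt(-266) + 190123/69617 = sqrt(2)*(I*sqrt(266)) + 190123/69617 = 2*I*sqrt(133) + 190123/69617 = 190123/69617 + 2*I*sqrt(133)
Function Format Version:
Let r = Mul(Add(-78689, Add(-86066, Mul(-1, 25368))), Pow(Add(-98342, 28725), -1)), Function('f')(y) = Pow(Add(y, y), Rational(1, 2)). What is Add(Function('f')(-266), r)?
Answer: Add(Rational(190123, 69617), Mul(2, I, Pow(133, Rational(1, 2)))) ≈ Add(2.7310, Mul(23.065, I))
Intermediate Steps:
Function('f')(y) = Mul(Pow(2, Rational(1, 2)), Pow(y, Rational(1, 2))) (Function('f')(y) = Pow(Mul(2, y), Rational(1, 2)) = Mul(Pow(2, Rational(1, 2)), Pow(y, Rational(1, 2))))
r = Rational(190123, 69617) (r = Mul(Add(-78689, Add(-86066, -25368)), Pow(-69617, -1)) = Mul(Add(-78689, -111434), Rational(-1, 69617)) = Mul(-190123, Rational(-1, 69617)) = Rational(190123, 69617) ≈ 2.7310)
Add(Function('f')(-266), r) = Add(Mul(Pow(2, Rational(1, 2)), Pow(-266, Rational(1, 2))), Rational(190123, 69617)) = Add(Mul(Pow(2, Rational(1, 2)), Mul(I, Pow(266, Rational(1, 2)))), Rational(190123, 69617)) = Add(Mul(2, I, Pow(133, Rational(1, 2))), Rational(190123, 69617)) = Add(Rational(190123, 69617), Mul(2, I, Pow(133, Rational(1, 2))))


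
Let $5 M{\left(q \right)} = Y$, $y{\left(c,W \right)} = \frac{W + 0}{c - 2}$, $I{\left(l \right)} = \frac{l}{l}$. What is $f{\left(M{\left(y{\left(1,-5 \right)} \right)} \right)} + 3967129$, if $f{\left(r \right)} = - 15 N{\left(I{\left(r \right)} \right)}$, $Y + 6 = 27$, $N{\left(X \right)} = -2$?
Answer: $3967159$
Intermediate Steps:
$I{\left(l \right)} = 1$
$Y = 21$ ($Y = -6 + 27 = 21$)
$y{\left(c,W \right)} = \frac{W}{-2 + c}$
$M{\left(q \right)} = \frac{21}{5}$ ($M{\left(q \right)} = \frac{1}{5} \cdot 21 = \frac{21}{5}$)
$f{\left(r \right)} = 30$ ($f{\left(r \right)} = \left(-15\right) \left(-2\right) = 30$)
$f{\left(M{\left(y{\left(1,-5 \right)} \right)} \right)} + 3967129 = 30 + 3967129 = 3967159$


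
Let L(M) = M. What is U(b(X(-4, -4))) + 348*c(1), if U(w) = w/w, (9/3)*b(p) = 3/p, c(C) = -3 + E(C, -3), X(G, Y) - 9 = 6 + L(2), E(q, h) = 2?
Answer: -347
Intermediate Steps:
X(G, Y) = 17 (X(G, Y) = 9 + (6 + 2) = 9 + 8 = 17)
c(C) = -1 (c(C) = -3 + 2 = -1)
b(p) = 1/p (b(p) = (3/p)/3 = 1/p)
U(w) = 1
U(b(X(-4, -4))) + 348*c(1) = 1 + 348*(-1) = 1 - 348 = -347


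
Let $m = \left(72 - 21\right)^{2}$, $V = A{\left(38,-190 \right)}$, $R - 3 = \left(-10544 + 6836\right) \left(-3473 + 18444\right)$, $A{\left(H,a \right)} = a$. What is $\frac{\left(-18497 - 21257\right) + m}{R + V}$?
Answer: $\frac{37153}{55512655} \approx 0.00066927$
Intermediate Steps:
$R = -55512465$ ($R = 3 + \left(-10544 + 6836\right) \left(-3473 + 18444\right) = 3 - 55512468 = -55512465$)
$V = -190$
$m = 2601$ ($m = 51^{2} = 2601$)
$\frac{\left(-18497 - 21257\right) + m}{R + V} = \frac{\left(-18497 - 21257\right) + 2601}{-55512465 - 190} = \frac{-39754 + 2601}{-55512655} = \left(-37153\right) \left(- \frac{1}{55512655}\right) = \frac{37153}{55512655}$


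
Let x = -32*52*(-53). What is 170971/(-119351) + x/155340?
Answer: -4008207937/4634996085 ≈ -0.86477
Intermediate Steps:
x = 88192 (x = -1664*(-53) = 88192)
170971/(-119351) + x/155340 = 170971/(-119351) + 88192/155340 = 170971*(-1/119351) + 88192*(1/155340) = -170971/119351 + 22048/38835 = -4008207937/4634996085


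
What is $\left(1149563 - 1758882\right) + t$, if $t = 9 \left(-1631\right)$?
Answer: $-623998$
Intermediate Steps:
$t = -14679$
$\left(1149563 - 1758882\right) + t = \left(1149563 - 1758882\right) - 14679 = -609319 - 14679 = -623998$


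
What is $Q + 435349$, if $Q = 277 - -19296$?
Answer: $454922$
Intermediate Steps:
$Q = 19573$ ($Q = 277 + 19296 = 19573$)
$Q + 435349 = 19573 + 435349 = 454922$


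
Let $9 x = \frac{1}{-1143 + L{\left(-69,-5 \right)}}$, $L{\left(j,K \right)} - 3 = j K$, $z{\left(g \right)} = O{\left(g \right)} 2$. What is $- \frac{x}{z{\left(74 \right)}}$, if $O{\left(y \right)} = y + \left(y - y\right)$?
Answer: $\frac{1}{1058940} \approx 9.4434 \cdot 10^{-7}$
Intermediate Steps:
$O{\left(y \right)} = y$ ($O{\left(y \right)} = y + 0 = y$)
$z{\left(g \right)} = 2 g$ ($z{\left(g \right)} = g 2 = 2 g$)
$L{\left(j,K \right)} = 3 + K j$ ($L{\left(j,K \right)} = 3 + j K = 3 + K j$)
$x = - \frac{1}{7155}$ ($x = \frac{1}{9 \left(-1143 + \left(3 - -345\right)\right)} = \frac{1}{9 \left(-1143 + \left(3 + 345\right)\right)} = \frac{1}{9 \left(-1143 + 348\right)} = \frac{1}{9 \left(-795\right)} = \frac{1}{9} \left(- \frac{1}{795}\right) = - \frac{1}{7155} \approx -0.00013976$)
$- \frac{x}{z{\left(74 \right)}} = - \frac{-1}{7155 \cdot 2 \cdot 74} = - \frac{-1}{7155 \cdot 148} = \left(-1\right) \left(- \frac{1}{1058940}\right) = \frac{1}{1058940}$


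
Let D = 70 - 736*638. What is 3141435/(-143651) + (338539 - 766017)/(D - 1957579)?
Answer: -7563096993317/348652038127 ≈ -21.692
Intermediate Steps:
D = -469498 (D = 70 - 469568 = -469498)
3141435/(-143651) + (338539 - 766017)/(D - 1957579) = 3141435/(-143651) + (338539 - 766017)/(-469498 - 1957579) = 3141435*(-1/143651) - 427478/(-2427077) = -3141435/143651 - 427478*(-1/2427077) = -3141435/143651 + 427478/2427077 = -7563096993317/348652038127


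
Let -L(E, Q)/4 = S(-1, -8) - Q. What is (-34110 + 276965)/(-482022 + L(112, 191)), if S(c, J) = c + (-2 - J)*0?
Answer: -242855/481254 ≈ -0.50463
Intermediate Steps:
S(c, J) = c (S(c, J) = c + 0 = c)
L(E, Q) = 4 + 4*Q (L(E, Q) = -4*(-1 - Q) = 4 + 4*Q)
(-34110 + 276965)/(-482022 + L(112, 191)) = (-34110 + 276965)/(-482022 + (4 + 4*191)) = 242855/(-482022 + (4 + 764)) = 242855/(-482022 + 768) = 242855/(-481254) = 242855*(-1/481254) = -242855/481254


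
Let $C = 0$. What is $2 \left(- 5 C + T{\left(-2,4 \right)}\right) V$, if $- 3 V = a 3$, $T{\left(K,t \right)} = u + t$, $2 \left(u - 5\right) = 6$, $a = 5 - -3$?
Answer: $-192$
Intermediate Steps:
$a = 8$ ($a = 5 + 3 = 8$)
$u = 8$ ($u = 5 + \frac{1}{2} \cdot 6 = 5 + 3 = 8$)
$T{\left(K,t \right)} = 8 + t$
$V = -8$ ($V = - \frac{8 \cdot 3}{3} = \left(- \frac{1}{3}\right) 24 = -8$)
$2 \left(- 5 C + T{\left(-2,4 \right)}\right) V = 2 \left(\left(-5\right) 0 + \left(8 + 4\right)\right) \left(-8\right) = 2 \left(0 + 12\right) \left(-8\right) = 2 \cdot 12 \left(-8\right) = 24 \left(-8\right) = -192$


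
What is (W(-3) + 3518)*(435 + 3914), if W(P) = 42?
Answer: 15482440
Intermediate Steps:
(W(-3) + 3518)*(435 + 3914) = (42 + 3518)*(435 + 3914) = 3560*4349 = 15482440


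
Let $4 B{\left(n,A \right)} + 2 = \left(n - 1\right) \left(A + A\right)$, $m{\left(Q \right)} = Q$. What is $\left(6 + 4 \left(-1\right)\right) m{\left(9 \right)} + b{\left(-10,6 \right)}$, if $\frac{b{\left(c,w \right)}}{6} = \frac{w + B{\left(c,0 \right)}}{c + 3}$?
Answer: $\frac{93}{7} \approx 13.286$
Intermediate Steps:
$B{\left(n,A \right)} = - \frac{1}{2} + \frac{A \left(-1 + n\right)}{2}$ ($B{\left(n,A \right)} = - \frac{1}{2} + \frac{\left(n - 1\right) \left(A + A\right)}{4} = - \frac{1}{2} + \frac{\left(-1 + n\right) 2 A}{4} = - \frac{1}{2} + \frac{2 A \left(-1 + n\right)}{4} = - \frac{1}{2} + \frac{A \left(-1 + n\right)}{2}$)
$b{\left(c,w \right)} = \frac{6 \left(- \frac{1}{2} + w\right)}{3 + c}$ ($b{\left(c,w \right)} = 6 \frac{w - \left(\frac{1}{2} + 0 c\right)}{c + 3} = 6 \frac{w + \left(- \frac{1}{2} + 0 + 0\right)}{3 + c} = 6 \frac{w - \frac{1}{2}}{3 + c} = 6 \frac{- \frac{1}{2} + w}{3 + c} = \frac{6 \left(- \frac{1}{2} + w\right)}{3 + c}$)
$\left(6 + 4 \left(-1\right)\right) m{\left(9 \right)} + b{\left(-10,6 \right)} = \left(6 + 4 \left(-1\right)\right) 9 + \frac{3 \left(-1 + 2 \cdot 6\right)}{3 - 10} = \left(6 - 4\right) 9 + \frac{3 \left(-1 + 12\right)}{-7} = 2 \cdot 9 + 3 \left(- \frac{1}{7}\right) 11 = 18 - \frac{33}{7} = \frac{93}{7}$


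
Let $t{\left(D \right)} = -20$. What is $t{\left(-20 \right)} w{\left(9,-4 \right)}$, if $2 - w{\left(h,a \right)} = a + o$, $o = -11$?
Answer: $-340$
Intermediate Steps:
$w{\left(h,a \right)} = 13 - a$ ($w{\left(h,a \right)} = 2 - \left(a - 11\right) = 2 - \left(-11 + a\right) = 13 - a$)
$t{\left(-20 \right)} w{\left(9,-4 \right)} = - 20 \left(13 - -4\right) = - 20 \left(13 + 4\right) = \left(-20\right) 17 = -340$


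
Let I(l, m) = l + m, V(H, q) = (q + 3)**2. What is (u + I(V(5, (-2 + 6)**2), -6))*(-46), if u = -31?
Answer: -14904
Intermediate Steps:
V(H, q) = (3 + q)**2
(u + I(V(5, (-2 + 6)**2), -6))*(-46) = (-31 + ((3 + (-2 + 6)**2)**2 - 6))*(-46) = (-31 + ((3 + 4**2)**2 - 6))*(-46) = (-31 + ((3 + 16)**2 - 6))*(-46) = (-31 + (19**2 - 6))*(-46) = (-31 + (361 - 6))*(-46) = (-31 + 355)*(-46) = 324*(-46) = -14904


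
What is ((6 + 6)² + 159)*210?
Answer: 63630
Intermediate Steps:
((6 + 6)² + 159)*210 = (12² + 159)*210 = (144 + 159)*210 = 303*210 = 63630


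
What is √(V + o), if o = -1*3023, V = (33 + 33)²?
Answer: √1333 ≈ 36.510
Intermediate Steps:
V = 4356 (V = 66² = 4356)
o = -3023
√(V + o) = √(4356 - 3023) = √1333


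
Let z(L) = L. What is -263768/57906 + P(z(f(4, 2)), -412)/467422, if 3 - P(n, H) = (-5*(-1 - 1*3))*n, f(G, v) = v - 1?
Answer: -61645975249/13533269166 ≈ -4.5551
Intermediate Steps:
f(G, v) = -1 + v
P(n, H) = 3 - 20*n (P(n, H) = 3 - (-5*(-1 - 1*3))*n = 3 - (-5*(-1 - 3))*n = 3 - (-5*(-4))*n = 3 - 20*n)
-263768/57906 + P(z(f(4, 2)), -412)/467422 = -263768/57906 + (3 - 20*(-1 + 2))/467422 = -263768*1/57906 + (3 - 20*1)*(1/467422) = -131884/28953 + (3 - 20)*(1/467422) = -131884/28953 - 17*1/467422 = -131884/28953 - 17/467422 = -61645975249/13533269166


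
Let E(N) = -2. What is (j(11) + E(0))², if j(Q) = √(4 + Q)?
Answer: (2 - √15)² ≈ 3.5081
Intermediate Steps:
(j(11) + E(0))² = (√(4 + 11) - 2)² = (√15 - 2)² = (-2 + √15)²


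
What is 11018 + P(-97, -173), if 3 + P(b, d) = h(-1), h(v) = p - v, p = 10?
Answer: 11026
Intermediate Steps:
h(v) = 10 - v
P(b, d) = 8 (P(b, d) = -3 + (10 - 1*(-1)) = -3 + (10 + 1) = -3 + 11 = 8)
11018 + P(-97, -173) = 11018 + 8 = 11026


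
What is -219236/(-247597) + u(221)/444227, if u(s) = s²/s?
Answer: 818867811/924279601 ≈ 0.88595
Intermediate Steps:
u(s) = s
-219236/(-247597) + u(221)/444227 = -219236/(-247597) + 221/444227 = -219236*(-1/247597) + 221*(1/444227) = 219236/247597 + 13/26131 = 818867811/924279601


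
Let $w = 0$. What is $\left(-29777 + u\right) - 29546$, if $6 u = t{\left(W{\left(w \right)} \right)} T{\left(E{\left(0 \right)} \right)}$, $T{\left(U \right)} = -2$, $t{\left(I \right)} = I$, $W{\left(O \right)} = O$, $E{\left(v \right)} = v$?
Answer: $-59323$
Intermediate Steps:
$u = 0$ ($u = \frac{0 \left(-2\right)}{6} = \frac{1}{6} \cdot 0 = 0$)
$\left(-29777 + u\right) - 29546 = \left(-29777 + 0\right) - 29546 = -29777 - 29546 = -59323$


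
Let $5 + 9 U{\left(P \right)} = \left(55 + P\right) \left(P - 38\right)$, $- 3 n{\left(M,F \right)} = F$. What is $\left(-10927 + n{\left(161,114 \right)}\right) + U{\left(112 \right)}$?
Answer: $- \frac{86332}{9} \approx -9592.4$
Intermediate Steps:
$n{\left(M,F \right)} = - \frac{F}{3}$
$U{\left(P \right)} = - \frac{5}{9} + \frac{\left(-38 + P\right) \left(55 + P\right)}{9}$ ($U{\left(P \right)} = - \frac{5}{9} + \frac{\left(55 + P\right) \left(P - 38\right)}{9} = - \frac{5}{9} + \frac{\left(55 + P\right) \left(-38 + P\right)}{9} = - \frac{5}{9} + \frac{\left(-38 + P\right) \left(55 + P\right)}{9}$)
$\left(-10927 + n{\left(161,114 \right)}\right) + U{\left(112 \right)} = \left(-10927 - 38\right) + \left(- \frac{2095}{9} + \frac{112^{2}}{9} + \frac{17}{9} \cdot 112\right) = \left(-10927 - 38\right) + \left(- \frac{2095}{9} + \frac{1}{9} \cdot 12544 + \frac{1904}{9}\right) = -10965 + \left(- \frac{2095}{9} + \frac{12544}{9} + \frac{1904}{9}\right) = -10965 + \frac{12353}{9} = - \frac{86332}{9}$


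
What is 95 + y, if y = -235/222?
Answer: 20855/222 ≈ 93.941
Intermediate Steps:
y = -235/222 (y = -235*1/222 = -235/222 ≈ -1.0586)
95 + y = 95 - 235/222 = 20855/222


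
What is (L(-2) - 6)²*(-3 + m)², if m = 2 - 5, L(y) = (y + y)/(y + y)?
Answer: 900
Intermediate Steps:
L(y) = 1 (L(y) = (2*y)/((2*y)) = (2*y)*(1/(2*y)) = 1)
m = -3
(L(-2) - 6)²*(-3 + m)² = (1 - 6)²*(-3 - 3)² = (-5)²*(-6)² = 25*36 = 900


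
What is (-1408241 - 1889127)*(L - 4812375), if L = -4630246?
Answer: 31135796321528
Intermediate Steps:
(-1408241 - 1889127)*(L - 4812375) = (-1408241 - 1889127)*(-4630246 - 4812375) = -3297368*(-9442621) = 31135796321528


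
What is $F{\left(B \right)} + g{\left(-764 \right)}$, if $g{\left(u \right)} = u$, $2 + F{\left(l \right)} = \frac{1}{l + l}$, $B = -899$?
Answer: $- \frac{1377269}{1798} \approx -766.0$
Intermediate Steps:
$F{\left(l \right)} = -2 + \frac{1}{2 l}$ ($F{\left(l \right)} = -2 + \frac{1}{l + l} = -2 + \frac{1}{2 l}$)
$F{\left(B \right)} + g{\left(-764 \right)} = \left(-2 + \frac{1}{2 \left(-899\right)}\right) - 764 = \left(-2 + \frac{1}{2} \left(- \frac{1}{899}\right)\right) - 764 = \left(-2 - \frac{1}{1798}\right) - 764 = - \frac{3597}{1798} - 764 = - \frac{1377269}{1798}$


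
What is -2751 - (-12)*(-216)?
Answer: -5343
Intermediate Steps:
-2751 - (-12)*(-216) = -2751 - 1*2592 = -2751 - 2592 = -5343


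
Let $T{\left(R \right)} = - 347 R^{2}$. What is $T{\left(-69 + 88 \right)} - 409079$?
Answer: $-534346$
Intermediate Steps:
$T{\left(-69 + 88 \right)} - 409079 = - 347 \left(-69 + 88\right)^{2} - 409079 = - 347 \cdot 19^{2} - 409079 = \left(-347\right) 361 - 409079 = -125267 - 409079 = -534346$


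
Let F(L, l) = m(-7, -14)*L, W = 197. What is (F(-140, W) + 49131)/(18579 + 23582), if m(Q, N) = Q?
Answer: 50111/42161 ≈ 1.1886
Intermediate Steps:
F(L, l) = -7*L
(F(-140, W) + 49131)/(18579 + 23582) = (-7*(-140) + 49131)/(18579 + 23582) = (980 + 49131)/42161 = 50111*(1/42161) = 50111/42161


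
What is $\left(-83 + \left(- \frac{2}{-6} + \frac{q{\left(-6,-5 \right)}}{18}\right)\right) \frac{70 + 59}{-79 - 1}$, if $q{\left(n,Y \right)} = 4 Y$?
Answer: $\frac{16211}{120} \approx 135.09$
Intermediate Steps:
$\left(-83 + \left(- \frac{2}{-6} + \frac{q{\left(-6,-5 \right)}}{18}\right)\right) \frac{70 + 59}{-79 - 1} = \left(-83 + \left(- \frac{2}{-6} + \frac{4 \left(-5\right)}{18}\right)\right) \frac{70 + 59}{-79 - 1} = \left(-83 - \frac{7}{9}\right) \frac{129}{-80} = \left(-83 + \left(\frac{1}{3} - \frac{10}{9}\right)\right) 129 \left(- \frac{1}{80}\right) = \left(-83 - \frac{7}{9}\right) \left(- \frac{129}{80}\right) = \left(- \frac{754}{9}\right) \left(- \frac{129}{80}\right) = \frac{16211}{120}$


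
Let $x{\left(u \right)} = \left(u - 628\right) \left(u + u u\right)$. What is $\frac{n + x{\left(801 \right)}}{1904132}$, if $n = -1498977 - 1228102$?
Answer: $\frac{108408467}{1904132} \approx 56.933$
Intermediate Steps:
$n = -2727079$ ($n = -1498977 - 1228102 = -2727079$)
$x{\left(u \right)} = \left(-628 + u\right) \left(u + u^{2}\right)$
$\frac{n + x{\left(801 \right)}}{1904132} = \frac{-2727079 + 801 \left(-628 + 801^{2} - 502227\right)}{1904132} = \left(-2727079 + 801 \left(-628 + 641601 - 502227\right)\right) \frac{1}{1904132} = \left(-2727079 + 801 \cdot 138746\right) \frac{1}{1904132} = \left(-2727079 + 111135546\right) \frac{1}{1904132} = 108408467 \cdot \frac{1}{1904132} = \frac{108408467}{1904132}$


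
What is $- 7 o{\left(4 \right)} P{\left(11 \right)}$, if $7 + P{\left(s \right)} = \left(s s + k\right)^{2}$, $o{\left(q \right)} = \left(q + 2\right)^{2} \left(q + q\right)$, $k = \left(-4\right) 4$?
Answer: $-22212288$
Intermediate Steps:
$k = -16$
$o{\left(q \right)} = 2 q \left(2 + q\right)^{2}$ ($o{\left(q \right)} = \left(2 + q\right)^{2} \cdot 2 q = 2 q \left(2 + q\right)^{2}$)
$P{\left(s \right)} = -7 + \left(-16 + s^{2}\right)^{2}$ ($P{\left(s \right)} = -7 + \left(s s - 16\right)^{2} = -7 + \left(s^{2} - 16\right)^{2} = -7 + \left(-16 + s^{2}\right)^{2}$)
$- 7 o{\left(4 \right)} P{\left(11 \right)} = - 7 \cdot 2 \cdot 4 \left(2 + 4\right)^{2} \left(-7 + \left(-16 + 11^{2}\right)^{2}\right) = - 7 \cdot 2 \cdot 4 \cdot 6^{2} \left(-7 + \left(-16 + 121\right)^{2}\right) = - 7 \cdot 2 \cdot 4 \cdot 36 \left(-7 + 105^{2}\right) = \left(-7\right) 288 \left(-7 + 11025\right) = \left(-2016\right) 11018 = -22212288$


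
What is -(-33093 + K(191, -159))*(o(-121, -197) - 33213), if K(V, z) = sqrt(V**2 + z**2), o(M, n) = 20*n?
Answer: -1229504229 + 37153*sqrt(61762) ≈ -1.2203e+9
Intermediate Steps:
-(-33093 + K(191, -159))*(o(-121, -197) - 33213) = -(-33093 + sqrt(191**2 + (-159)**2))*(20*(-197) - 33213) = -(-33093 + sqrt(36481 + 25281))*(-3940 - 33213) = -(-33093 + sqrt(61762))*(-37153) = -(1229504229 - 37153*sqrt(61762)) = -1229504229 + 37153*sqrt(61762)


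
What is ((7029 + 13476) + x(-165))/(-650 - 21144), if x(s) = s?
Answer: -10170/10897 ≈ -0.93328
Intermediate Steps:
((7029 + 13476) + x(-165))/(-650 - 21144) = ((7029 + 13476) - 165)/(-650 - 21144) = (20505 - 165)/(-21794) = 20340*(-1/21794) = -10170/10897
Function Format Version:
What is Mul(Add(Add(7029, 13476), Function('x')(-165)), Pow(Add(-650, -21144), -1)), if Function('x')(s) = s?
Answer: Rational(-10170, 10897) ≈ -0.93328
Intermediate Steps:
Mul(Add(Add(7029, 13476), Function('x')(-165)), Pow(Add(-650, -21144), -1)) = Mul(Add(Add(7029, 13476), -165), Pow(Add(-650, -21144), -1)) = Mul(Add(20505, -165), Pow(-21794, -1)) = Mul(20340, Rational(-1, 21794)) = Rational(-10170, 10897)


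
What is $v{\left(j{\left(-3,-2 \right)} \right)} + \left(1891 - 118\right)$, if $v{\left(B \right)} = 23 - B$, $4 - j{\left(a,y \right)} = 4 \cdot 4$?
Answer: $1808$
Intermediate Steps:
$j{\left(a,y \right)} = -12$ ($j{\left(a,y \right)} = 4 - 4 \cdot 4 = 4 - 16 = -12$)
$v{\left(j{\left(-3,-2 \right)} \right)} + \left(1891 - 118\right) = \left(23 - -12\right) + \left(1891 - 118\right) = \left(23 + 12\right) + 1773 = 35 + 1773 = 1808$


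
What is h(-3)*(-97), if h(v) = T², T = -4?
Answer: -1552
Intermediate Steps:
h(v) = 16 (h(v) = (-4)² = 16)
h(-3)*(-97) = 16*(-97) = -1552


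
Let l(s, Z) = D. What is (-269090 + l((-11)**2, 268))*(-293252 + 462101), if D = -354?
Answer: -45495349956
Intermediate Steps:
l(s, Z) = -354
(-269090 + l((-11)**2, 268))*(-293252 + 462101) = (-269090 - 354)*(-293252 + 462101) = -269444*168849 = -45495349956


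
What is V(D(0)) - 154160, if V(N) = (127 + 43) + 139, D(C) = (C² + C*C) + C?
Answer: -153851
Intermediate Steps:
D(C) = C + 2*C² (D(C) = (C² + C²) + C = 2*C² + C = C + 2*C²)
V(N) = 309 (V(N) = 170 + 139 = 309)
V(D(0)) - 154160 = 309 - 154160 = -153851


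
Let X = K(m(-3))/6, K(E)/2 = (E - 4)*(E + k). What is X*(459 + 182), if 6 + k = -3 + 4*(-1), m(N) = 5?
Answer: -5128/3 ≈ -1709.3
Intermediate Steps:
k = -13 (k = -6 + (-3 + 4*(-1)) = -6 + (-3 - 4) = -6 - 7 = -13)
K(E) = 2*(-13 + E)*(-4 + E) (K(E) = 2*((E - 4)*(E - 13)) = 2*((-4 + E)*(-13 + E)) = 2*((-13 + E)*(-4 + E)) = 2*(-13 + E)*(-4 + E))
X = -8/3 (X = (104 - 34*5 + 2*5²)/6 = (104 - 170 + 2*25)*(⅙) = (104 - 170 + 50)*(⅙) = -16*⅙ = -8/3 ≈ -2.6667)
X*(459 + 182) = -8*(459 + 182)/3 = -8/3*641 = -5128/3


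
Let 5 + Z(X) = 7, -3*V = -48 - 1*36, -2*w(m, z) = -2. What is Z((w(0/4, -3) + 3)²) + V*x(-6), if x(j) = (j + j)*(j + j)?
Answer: 4034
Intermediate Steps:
w(m, z) = 1 (w(m, z) = -½*(-2) = 1)
x(j) = 4*j² (x(j) = (2*j)*(2*j) = 4*j²)
V = 28 (V = -(-48 - 1*36)/3 = -(-48 - 36)/3 = -⅓*(-84) = 28)
Z(X) = 2 (Z(X) = -5 + 7 = 2)
Z((w(0/4, -3) + 3)²) + V*x(-6) = 2 + 28*(4*(-6)²) = 2 + 28*(4*36) = 2 + 28*144 = 2 + 4032 = 4034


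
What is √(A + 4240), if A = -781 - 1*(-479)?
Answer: √3938 ≈ 62.753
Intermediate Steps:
A = -302 (A = -781 + 479 = -302)
√(A + 4240) = √(-302 + 4240) = √3938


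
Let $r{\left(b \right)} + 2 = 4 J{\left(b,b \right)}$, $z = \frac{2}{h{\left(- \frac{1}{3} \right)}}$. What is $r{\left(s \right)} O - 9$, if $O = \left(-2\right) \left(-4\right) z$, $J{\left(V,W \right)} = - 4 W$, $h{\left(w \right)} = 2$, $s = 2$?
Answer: $-281$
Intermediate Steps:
$z = 1$ ($z = \frac{2}{2} = 2 \cdot \frac{1}{2} = 1$)
$r{\left(b \right)} = -2 - 16 b$ ($r{\left(b \right)} = -2 + 4 \left(- 4 b\right) = -2 - 16 b$)
$O = 8$ ($O = \left(-2\right) \left(-4\right) 1 = 8 \cdot 1 = 8$)
$r{\left(s \right)} O - 9 = \left(-2 - 32\right) 8 - 9 = \left(-34\right) 8 - 9 = -272 - 9 = -281$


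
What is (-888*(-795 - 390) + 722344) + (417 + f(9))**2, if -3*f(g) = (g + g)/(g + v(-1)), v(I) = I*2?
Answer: 95442145/49 ≈ 1.9478e+6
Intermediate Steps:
v(I) = 2*I
f(g) = -2*g/(3*(-2 + g)) (f(g) = -(g + g)/(3*(g + 2*(-1))) = -2*g/(3*(g - 2)) = -2*g/(3*(-2 + g)))
(-888*(-795 - 390) + 722344) + (417 + f(9))**2 = (-888*(-795 - 390) + 722344) + (417 - 2*9/(-6 + 3*9))**2 = (-888*(-1185) + 722344) + (417 - 2*9/(-6 + 27))**2 = (1052280 + 722344) + (417 - 2*9/21)**2 = 1774624 + (417 - 2*9*1/21)**2 = 1774624 + (417 - 6/7)**2 = 1774624 + (2913/7)**2 = 1774624 + 8485569/49 = 95442145/49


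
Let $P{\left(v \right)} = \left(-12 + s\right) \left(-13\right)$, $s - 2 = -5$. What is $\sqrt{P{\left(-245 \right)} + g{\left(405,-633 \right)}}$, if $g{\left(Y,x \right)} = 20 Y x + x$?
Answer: $11 i \sqrt{42378} \approx 2264.4 i$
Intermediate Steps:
$s = -3$ ($s = 2 - 5 = -3$)
$g{\left(Y,x \right)} = x + 20 Y x$ ($g{\left(Y,x \right)} = 20 Y x + x = x + 20 Y x$)
$P{\left(v \right)} = 195$ ($P{\left(v \right)} = \left(-12 - 3\right) \left(-13\right) = \left(-15\right) \left(-13\right) = 195$)
$\sqrt{P{\left(-245 \right)} + g{\left(405,-633 \right)}} = \sqrt{195 - 633 \left(1 + 20 \cdot 405\right)} = \sqrt{195 - 633 \left(1 + 8100\right)} = \sqrt{195 - 5127933} = \sqrt{-5127738} = 11 i \sqrt{42378}$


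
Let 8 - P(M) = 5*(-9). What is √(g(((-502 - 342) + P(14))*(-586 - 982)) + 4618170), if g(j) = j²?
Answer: √1538318941114 ≈ 1.2403e+6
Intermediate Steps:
P(M) = 53 (P(M) = 8 - 5*(-9) = 8 - 1*(-45) = 8 + 45 = 53)
√(g(((-502 - 342) + P(14))*(-586 - 982)) + 4618170) = √((((-502 - 342) + 53)*(-586 - 982))² + 4618170) = √(((-844 + 53)*(-1568))² + 4618170) = √((-791*(-1568))² + 4618170) = √(1240288² + 4618170) = √(1538314322944 + 4618170) = √1538318941114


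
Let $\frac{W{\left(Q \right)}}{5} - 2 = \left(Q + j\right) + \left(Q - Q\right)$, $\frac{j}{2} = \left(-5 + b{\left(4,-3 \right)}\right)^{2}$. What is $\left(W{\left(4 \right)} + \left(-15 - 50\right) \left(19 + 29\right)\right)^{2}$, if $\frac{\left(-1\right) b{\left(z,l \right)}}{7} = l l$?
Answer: $1861922500$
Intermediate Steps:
$b{\left(z,l \right)} = - 7 l^{2}$ ($b{\left(z,l \right)} = - 7 l l = - 7 l^{2}$)
$j = 9248$ ($j = 2 \left(-5 - 7 \left(-3\right)^{2}\right)^{2} = 2 \left(-5 - 63\right)^{2} = 2 \left(-68\right)^{2} = 2 \cdot 4624 = 9248$)
$W{\left(Q \right)} = 46250 + 5 Q$ ($W{\left(Q \right)} = 10 + 5 \left(\left(Q + 9248\right) + \left(Q - Q\right)\right) = 10 + 5 \left(\left(9248 + Q\right) + 0\right) = 10 + 5 \left(9248 + Q\right) = 10 + \left(46240 + 5 Q\right) = 46250 + 5 Q$)
$\left(W{\left(4 \right)} + \left(-15 - 50\right) \left(19 + 29\right)\right)^{2} = \left(\left(46250 + 5 \cdot 4\right) + \left(-15 - 50\right) \left(19 + 29\right)\right)^{2} = \left(\left(46250 + 20\right) - 3120\right)^{2} = \left(46270 - 3120\right)^{2} = 43150^{2} = 1861922500$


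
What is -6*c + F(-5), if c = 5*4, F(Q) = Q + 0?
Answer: -125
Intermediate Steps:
F(Q) = Q
c = 20
-6*c + F(-5) = -6*20 - 5 = -120 - 5 = -125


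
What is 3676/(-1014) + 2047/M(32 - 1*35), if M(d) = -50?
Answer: -1129729/25350 ≈ -44.565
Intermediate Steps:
3676/(-1014) + 2047/M(32 - 1*35) = 3676/(-1014) + 2047/(-50) = 3676*(-1/1014) + 2047*(-1/50) = -1838/507 - 2047/50 = -1129729/25350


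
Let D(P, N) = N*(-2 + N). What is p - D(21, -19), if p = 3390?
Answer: 2991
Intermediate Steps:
p - D(21, -19) = 3390 - (-19)*(-2 - 19) = 3390 - (-19)*(-21) = 3390 - 1*399 = 3390 - 399 = 2991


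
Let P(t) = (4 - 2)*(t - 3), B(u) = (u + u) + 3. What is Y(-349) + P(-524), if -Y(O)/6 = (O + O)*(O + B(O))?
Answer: -4373326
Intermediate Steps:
B(u) = 3 + 2*u (B(u) = 2*u + 3 = 3 + 2*u)
P(t) = -6 + 2*t (P(t) = 2*(-3 + t) = -6 + 2*t)
Y(O) = -12*O*(3 + 3*O) (Y(O) = -6*(O + O)*(O + (3 + 2*O)) = -6*2*O*(3 + 3*O) = -12*O*(3 + 3*O))
Y(-349) + P(-524) = -36*(-349)*(1 - 349) + (-6 + 2*(-524)) = -36*(-349)*(-348) + (-6 - 1048) = -4372272 - 1054 = -4373326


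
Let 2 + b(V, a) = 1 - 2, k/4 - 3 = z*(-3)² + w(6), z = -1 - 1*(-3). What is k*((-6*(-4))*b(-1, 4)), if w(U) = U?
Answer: -7776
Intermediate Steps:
z = 2 (z = -1 + 3 = 2)
k = 108 (k = 12 + 4*(2*(-3)² + 6) = 12 + 4*(2*9 + 6) = 12 + 4*(18 + 6) = 12 + 4*24 = 12 + 96 = 108)
b(V, a) = -3 (b(V, a) = -2 + (1 - 2) = -2 - 1 = -3)
k*((-6*(-4))*b(-1, 4)) = 108*(-6*(-4)*(-3)) = 108*(24*(-3)) = 108*(-72) = -7776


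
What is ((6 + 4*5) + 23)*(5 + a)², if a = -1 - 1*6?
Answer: 196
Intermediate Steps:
a = -7 (a = -1 - 6 = -7)
((6 + 4*5) + 23)*(5 + a)² = ((6 + 4*5) + 23)*(5 - 7)² = ((6 + 20) + 23)*(-2)² = (26 + 23)*4 = 49*4 = 196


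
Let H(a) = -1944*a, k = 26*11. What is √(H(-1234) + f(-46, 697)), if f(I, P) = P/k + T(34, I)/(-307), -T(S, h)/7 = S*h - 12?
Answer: 3*√2054809966848782/87802 ≈ 1548.8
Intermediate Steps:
T(S, h) = 84 - 7*S*h (T(S, h) = -7*(S*h - 12) = -7*(-12 + S*h) = 84 - 7*S*h)
k = 286
f(I, P) = -84/307 + P/286 + 238*I/307 (f(I, P) = P/286 + (84 - 7*34*I)/(-307) = P*(1/286) + (84 - 238*I)*(-1/307) = P/286 + (-84/307 + 238*I/307) = -84/307 + P/286 + 238*I/307)
√(H(-1234) + f(-46, 697)) = √(-1944*(-1234) + (-84/307 + (1/286)*697 + (238/307)*(-46))) = √(2398896 + (-84/307 + 697/286 - 10948/307)) = √(2398896 - 2941173/87802) = √(210624925419/87802) = 3*√2054809966848782/87802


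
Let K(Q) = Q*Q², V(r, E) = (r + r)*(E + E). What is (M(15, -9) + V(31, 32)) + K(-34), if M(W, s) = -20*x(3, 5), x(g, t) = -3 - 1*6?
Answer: -35156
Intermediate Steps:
x(g, t) = -9 (x(g, t) = -3 - 6 = -9)
V(r, E) = 4*E*r (V(r, E) = (2*r)*(2*E) = 4*E*r)
M(W, s) = 180 (M(W, s) = -20*(-9) = 180)
K(Q) = Q³
(M(15, -9) + V(31, 32)) + K(-34) = (180 + 4*32*31) + (-34)³ = (180 + 3968) - 39304 = 4148 - 39304 = -35156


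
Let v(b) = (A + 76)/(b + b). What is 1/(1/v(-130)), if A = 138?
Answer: -107/130 ≈ -0.82308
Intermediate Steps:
v(b) = 107/b (v(b) = (138 + 76)/(b + b) = 214/((2*b)) = 214*(1/(2*b)) = 107/b)
1/(1/v(-130)) = 1/(1/(107/(-130))) = 1/(1/(107*(-1/130))) = 1/(1/(-107/130)) = 1/(-130/107) = -107/130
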